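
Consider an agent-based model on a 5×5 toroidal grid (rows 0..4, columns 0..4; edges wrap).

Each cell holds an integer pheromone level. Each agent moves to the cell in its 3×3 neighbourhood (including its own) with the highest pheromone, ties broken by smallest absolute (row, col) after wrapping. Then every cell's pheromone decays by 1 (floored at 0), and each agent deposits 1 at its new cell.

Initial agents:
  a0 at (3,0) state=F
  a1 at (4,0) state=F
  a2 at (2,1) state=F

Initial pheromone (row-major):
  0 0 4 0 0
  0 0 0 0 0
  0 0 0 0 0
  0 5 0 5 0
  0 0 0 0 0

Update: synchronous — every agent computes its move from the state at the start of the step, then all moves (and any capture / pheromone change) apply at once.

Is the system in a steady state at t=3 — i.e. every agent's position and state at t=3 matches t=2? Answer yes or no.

yes

t=1: a0@(3,1) a1@(3,1) a2@(3,1) | pheromone: 0 0 3 0 0 / 0 0 0 0 0 / 0 0 0 0 0 / 0 7 0 4 0 / 0 0 0 0 0
t=2: a0@(3,1) a1@(3,1) a2@(3,1) | pheromone: 0 0 2 0 0 / 0 0 0 0 0 / 0 0 0 0 0 / 0 9 0 3 0 / 0 0 0 0 0
t=3: a0@(3,1) a1@(3,1) a2@(3,1) | pheromone: 0 0 1 0 0 / 0 0 0 0 0 / 0 0 0 0 0 / 0 11 0 2 0 / 0 0 0 0 0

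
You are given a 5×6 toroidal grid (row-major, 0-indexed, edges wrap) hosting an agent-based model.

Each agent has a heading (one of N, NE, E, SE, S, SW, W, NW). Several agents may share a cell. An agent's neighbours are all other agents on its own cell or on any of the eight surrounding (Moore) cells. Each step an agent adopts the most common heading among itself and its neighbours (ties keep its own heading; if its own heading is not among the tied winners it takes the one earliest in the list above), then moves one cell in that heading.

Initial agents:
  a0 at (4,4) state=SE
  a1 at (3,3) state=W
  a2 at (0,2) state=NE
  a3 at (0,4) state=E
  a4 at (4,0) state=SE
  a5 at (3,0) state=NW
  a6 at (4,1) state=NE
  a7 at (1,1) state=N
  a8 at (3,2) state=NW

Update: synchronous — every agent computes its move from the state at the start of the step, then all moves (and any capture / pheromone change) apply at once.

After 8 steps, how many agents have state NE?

t=1: a0@(0,5):SE a1@(3,2):W a2@(4,3):NE a3@(0,5):E a4@(0,1):SE a5@(2,5):NW a6@(3,2):NE a7@(0,1):N a8@(2,1):NW
t=2: a0@(1,0):SE a1@(2,3):NE a2@(3,4):NE a3@(0,0):E a4@(1,2):SE a5@(1,4):NW a6@(2,3):NE a7@(4,1):N a8@(1,0):NW
t=3: a0@(2,1):SE a1@(1,4):NE a2@(2,5):NE a3@(0,1):E a4@(0,3):NE a5@(0,5):NE a6@(1,4):NE a7@(3,1):N a8@(0,5):NW
t=4: a0@(3,2):SE a1@(0,5):NE a2@(1,0):NE a3@(0,2):E a4@(4,4):NE a5@(4,0):NE a6@(0,5):NE a7@(2,1):N a8@(4,0):NE
t=5: a0@(4,3):SE a1@(4,0):NE a2@(0,1):NE a3@(0,3):E a4@(3,5):NE a5@(3,1):NE a6@(4,0):NE a7@(1,1):N a8@(3,1):NE
t=6: a0@(0,4):SE a1@(3,1):NE a2@(4,2):NE a3@(0,4):E a4@(2,0):NE a5@(2,2):NE a6@(3,1):NE a7@(0,1):N a8@(2,2):NE
t=7: a0@(1,5):SE a1@(2,2):NE a2@(3,3):NE a3@(0,5):E a4@(1,1):NE a5@(1,3):NE a6@(2,2):NE a7@(4,1):N a8@(1,3):NE
t=8: a0@(2,0):SE a1@(1,3):NE a2@(2,4):NE a3@(0,0):E a4@(0,2):NE a5@(0,4):NE a6@(1,3):NE a7@(3,1):N a8@(0,4):NE

6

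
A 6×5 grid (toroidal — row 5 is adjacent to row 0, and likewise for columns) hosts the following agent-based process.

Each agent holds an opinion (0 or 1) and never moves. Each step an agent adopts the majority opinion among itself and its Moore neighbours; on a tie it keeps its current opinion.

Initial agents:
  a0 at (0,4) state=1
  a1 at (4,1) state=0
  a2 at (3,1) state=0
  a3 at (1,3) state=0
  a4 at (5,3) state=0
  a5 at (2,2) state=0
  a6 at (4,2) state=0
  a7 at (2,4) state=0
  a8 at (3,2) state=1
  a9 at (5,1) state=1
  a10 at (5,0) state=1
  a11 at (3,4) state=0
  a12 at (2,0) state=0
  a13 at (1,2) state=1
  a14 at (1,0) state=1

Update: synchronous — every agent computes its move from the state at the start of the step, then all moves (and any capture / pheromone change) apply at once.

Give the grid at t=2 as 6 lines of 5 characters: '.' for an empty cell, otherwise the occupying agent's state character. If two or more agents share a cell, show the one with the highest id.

t=1: a0@(0,4):1 a1@(4,1):0 a2@(3,1):0 a3@(1,3):0 a4@(5,3):0 a5@(2,2):0 a6@(4,2):0 a7@(2,4):0 a8@(3,2):0 a9@(5,1):1 a10@(5,0):1 a11@(3,4):0 a12@(2,0):0 a13@(1,2):0 a14@(1,0):1
t=2: (unchanged — steady state)

....1
1.00.
0.0.0
.00.0
.00..
11.0.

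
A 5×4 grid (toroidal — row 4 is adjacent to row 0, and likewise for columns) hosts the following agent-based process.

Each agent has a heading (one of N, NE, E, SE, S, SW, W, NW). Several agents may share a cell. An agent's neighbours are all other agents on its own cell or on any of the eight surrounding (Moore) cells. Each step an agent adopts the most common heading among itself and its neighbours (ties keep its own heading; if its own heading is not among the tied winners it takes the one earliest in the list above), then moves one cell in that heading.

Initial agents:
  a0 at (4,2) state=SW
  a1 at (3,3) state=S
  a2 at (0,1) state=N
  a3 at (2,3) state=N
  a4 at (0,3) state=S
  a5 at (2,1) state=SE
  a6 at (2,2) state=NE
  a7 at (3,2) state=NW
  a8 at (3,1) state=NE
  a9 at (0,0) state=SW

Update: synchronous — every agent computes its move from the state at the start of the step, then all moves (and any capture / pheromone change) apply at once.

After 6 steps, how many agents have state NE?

10

t=1: a0@(0,2):S a1@(4,3):S a2@(1,0):SW a3@(1,3):N a4@(1,2):SW a5@(1,2):NE a6@(1,3):NE a7@(2,3):NE a8@(2,2):NE a9@(1,3):SW
t=2: a0@(1,2):S a1@(0,3):S a2@(2,3):SW a3@(0,0):NE a4@(0,3):NE a5@(0,3):NE a6@(0,0):NE a7@(1,0):NE a8@(1,3):NE a9@(0,0):NE
t=3: a0@(0,3):NE a1@(4,0):NE a2@(1,0):NE a3@(4,1):NE a4@(4,0):NE a5@(4,0):NE a6@(4,1):NE a7@(0,1):NE a8@(0,0):NE a9@(4,1):NE
t=4: a0@(4,0):NE a1@(3,1):NE a2@(0,1):NE a3@(3,2):NE a4@(3,1):NE a5@(3,1):NE a6@(3,2):NE a7@(4,2):NE a8@(4,1):NE a9@(3,2):NE
t=5: a0@(3,1):NE a1@(2,2):NE a2@(4,2):NE a3@(2,3):NE a4@(2,2):NE a5@(2,2):NE a6@(2,3):NE a7@(3,3):NE a8@(3,2):NE a9@(2,3):NE
t=6: a0@(2,2):NE a1@(1,3):NE a2@(3,3):NE a3@(1,0):NE a4@(1,3):NE a5@(1,3):NE a6@(1,0):NE a7@(2,0):NE a8@(2,3):NE a9@(1,0):NE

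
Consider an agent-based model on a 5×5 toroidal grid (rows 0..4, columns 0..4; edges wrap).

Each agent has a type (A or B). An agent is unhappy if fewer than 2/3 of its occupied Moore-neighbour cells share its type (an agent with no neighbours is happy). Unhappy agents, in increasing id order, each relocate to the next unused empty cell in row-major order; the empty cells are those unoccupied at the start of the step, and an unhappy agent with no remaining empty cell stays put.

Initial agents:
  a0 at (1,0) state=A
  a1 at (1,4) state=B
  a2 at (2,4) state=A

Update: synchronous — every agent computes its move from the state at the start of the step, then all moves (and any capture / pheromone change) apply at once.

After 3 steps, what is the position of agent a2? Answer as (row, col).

(0, 2)

t=1: a0@(0,0):A a1@(0,1):B a2@(0,2):A
t=2: a0@(0,3):A a1@(0,4):B a2@(1,0):A
t=3: a0@(0,0):A a1@(0,1):B a2@(0,2):A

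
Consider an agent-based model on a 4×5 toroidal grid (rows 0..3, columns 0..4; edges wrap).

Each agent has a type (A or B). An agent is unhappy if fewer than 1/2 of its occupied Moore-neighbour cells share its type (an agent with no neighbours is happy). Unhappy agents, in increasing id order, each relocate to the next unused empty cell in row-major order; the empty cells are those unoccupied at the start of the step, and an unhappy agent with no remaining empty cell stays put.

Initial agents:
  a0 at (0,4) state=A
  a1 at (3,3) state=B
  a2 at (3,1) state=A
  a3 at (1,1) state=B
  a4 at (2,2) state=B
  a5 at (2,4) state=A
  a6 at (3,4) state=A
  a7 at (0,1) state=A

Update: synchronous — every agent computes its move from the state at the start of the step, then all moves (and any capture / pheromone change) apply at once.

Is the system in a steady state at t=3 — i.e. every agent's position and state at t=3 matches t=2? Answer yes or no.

t=1: a0@(0,4):A a1@(0,0):B a2@(3,1):A a3@(1,1):B a4@(2,2):B a5@(2,4):A a6@(3,4):A a7@(0,1):A
t=2: a0@(0,4):A a1@(0,2):B a2@(0,3):A a3@(1,1):B a4@(2,2):B a5@(2,4):A a6@(3,4):A a7@(1,0):A
t=3: (unchanged — steady state)

yes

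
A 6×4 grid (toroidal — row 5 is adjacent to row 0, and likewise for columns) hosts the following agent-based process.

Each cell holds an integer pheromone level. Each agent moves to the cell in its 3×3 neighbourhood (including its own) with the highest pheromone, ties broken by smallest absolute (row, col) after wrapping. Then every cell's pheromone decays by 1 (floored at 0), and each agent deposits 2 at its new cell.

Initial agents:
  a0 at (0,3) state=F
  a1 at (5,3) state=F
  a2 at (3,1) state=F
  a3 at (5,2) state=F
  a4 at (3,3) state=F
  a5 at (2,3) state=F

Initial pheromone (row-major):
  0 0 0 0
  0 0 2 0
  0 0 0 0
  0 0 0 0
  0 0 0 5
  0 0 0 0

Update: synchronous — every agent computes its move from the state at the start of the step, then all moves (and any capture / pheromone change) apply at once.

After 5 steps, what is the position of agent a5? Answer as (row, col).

t=1: a0@(1,2) a1@(4,3) a2@(2,0) a3@(4,3) a4@(4,3) a5@(1,2) | pheromone: 0 0 0 0 / 0 0 5 0 / 2 0 0 0 / 0 0 0 0 / 0 0 0 10 / 0 0 0 0
t=2: a0@(1,2) a1@(4,3) a2@(2,0) a3@(4,3) a4@(4,3) a5@(1,2) | pheromone: 0 0 0 0 / 0 0 8 0 / 3 0 0 0 / 0 0 0 0 / 0 0 0 15 / 0 0 0 0
t=3: a0@(1,2) a1@(4,3) a2@(2,0) a3@(4,3) a4@(4,3) a5@(1,2) | pheromone: 0 0 0 0 / 0 0 11 0 / 4 0 0 0 / 0 0 0 0 / 0 0 0 20 / 0 0 0 0
t=4: a0@(1,2) a1@(4,3) a2@(2,0) a3@(4,3) a4@(4,3) a5@(1,2) | pheromone: 0 0 0 0 / 0 0 14 0 / 5 0 0 0 / 0 0 0 0 / 0 0 0 25 / 0 0 0 0
t=5: a0@(1,2) a1@(4,3) a2@(2,0) a3@(4,3) a4@(4,3) a5@(1,2) | pheromone: 0 0 0 0 / 0 0 17 0 / 6 0 0 0 / 0 0 0 0 / 0 0 0 30 / 0 0 0 0

(1, 2)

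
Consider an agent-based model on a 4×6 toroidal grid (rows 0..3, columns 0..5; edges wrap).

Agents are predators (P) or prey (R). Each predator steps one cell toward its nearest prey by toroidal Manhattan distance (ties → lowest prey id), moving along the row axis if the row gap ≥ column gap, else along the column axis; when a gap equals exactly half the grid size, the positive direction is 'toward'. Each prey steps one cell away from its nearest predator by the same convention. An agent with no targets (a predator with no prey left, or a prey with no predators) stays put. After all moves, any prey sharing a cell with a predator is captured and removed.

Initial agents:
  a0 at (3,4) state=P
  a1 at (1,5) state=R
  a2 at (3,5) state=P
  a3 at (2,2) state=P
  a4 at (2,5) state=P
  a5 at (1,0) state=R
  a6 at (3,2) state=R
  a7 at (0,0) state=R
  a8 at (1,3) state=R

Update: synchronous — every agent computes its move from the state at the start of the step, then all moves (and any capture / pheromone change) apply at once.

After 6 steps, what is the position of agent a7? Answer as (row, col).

t=1: a0@(3,3):P a2@(0,5):P a3@(3,2):P a4@(1,5):P a5@(0,0):R a6@(0,2):R a7@(1,0):R a8@(0,3):R
t=2: a0@(0,3):P a2@(0,0):P a3@(0,2):P a4@(1,0):P a5@(0,1):R a6@(1,2):R a7@(1,1):R a8@(1,3):R
t=3: a0@(1,3):P a2@(0,1):P a3@(0,1):P a4@(1,1):P a5@(0,2):R a6@(2,2):R a7@(1,2):R a8@(2,3):R
t=4: a0@(1,2):P a2@(0,2):P a3@(0,2):P a4@(1,2):P a5@(0,3):R a6@(3,2):R a7@(1,1):R a8@(3,3):R
t=5: a0@(1,1):P a2@(0,3):P a3@(0,3):P a4@(1,1):P a5@(0,4):R a6@(2,2):R a7@(1,0):R a8@(2,3):R
t=6: a0@(1,0):P a2@(0,4):P a3@(0,4):P a4@(1,0):P a5@(0,5):R a6@(3,2):R a7@(1,5):R a8@(1,3):R

(1, 5)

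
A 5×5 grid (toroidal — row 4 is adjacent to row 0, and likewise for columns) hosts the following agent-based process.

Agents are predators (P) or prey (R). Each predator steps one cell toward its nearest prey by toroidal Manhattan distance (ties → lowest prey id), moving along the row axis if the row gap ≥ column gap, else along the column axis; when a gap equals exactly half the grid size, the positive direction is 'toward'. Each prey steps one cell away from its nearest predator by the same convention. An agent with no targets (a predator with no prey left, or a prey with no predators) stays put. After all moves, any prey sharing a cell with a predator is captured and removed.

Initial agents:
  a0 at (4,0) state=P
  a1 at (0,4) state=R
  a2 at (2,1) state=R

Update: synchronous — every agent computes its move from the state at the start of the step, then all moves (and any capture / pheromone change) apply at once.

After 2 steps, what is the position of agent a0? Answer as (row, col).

t=1: a0@(0,0):P a1@(1,4):R a2@(1,1):R
t=2: a0@(1,0):P a1@(2,4):R a2@(2,1):R

(1, 0)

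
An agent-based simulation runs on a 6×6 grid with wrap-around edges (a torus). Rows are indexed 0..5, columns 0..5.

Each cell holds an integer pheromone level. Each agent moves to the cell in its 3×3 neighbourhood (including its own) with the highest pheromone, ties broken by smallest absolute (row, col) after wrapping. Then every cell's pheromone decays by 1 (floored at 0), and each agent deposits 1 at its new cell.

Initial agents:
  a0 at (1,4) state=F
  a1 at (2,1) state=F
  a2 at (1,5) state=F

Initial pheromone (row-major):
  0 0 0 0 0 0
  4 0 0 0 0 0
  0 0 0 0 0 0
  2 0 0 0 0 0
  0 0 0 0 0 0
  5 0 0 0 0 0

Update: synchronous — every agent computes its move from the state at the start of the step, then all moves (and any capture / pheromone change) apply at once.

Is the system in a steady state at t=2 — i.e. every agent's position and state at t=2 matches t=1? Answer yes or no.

yes

t=1: a0@(0,3) a1@(1,0) a2@(1,0) | pheromone: 0 0 0 1 0 0 / 5 0 0 0 0 0 / 0 0 0 0 0 0 / 1 0 0 0 0 0 / 0 0 0 0 0 0 / 4 0 0 0 0 0
t=2: a0@(0,3) a1@(1,0) a2@(1,0) | pheromone: 0 0 0 1 0 0 / 6 0 0 0 0 0 / 0 0 0 0 0 0 / 0 0 0 0 0 0 / 0 0 0 0 0 0 / 3 0 0 0 0 0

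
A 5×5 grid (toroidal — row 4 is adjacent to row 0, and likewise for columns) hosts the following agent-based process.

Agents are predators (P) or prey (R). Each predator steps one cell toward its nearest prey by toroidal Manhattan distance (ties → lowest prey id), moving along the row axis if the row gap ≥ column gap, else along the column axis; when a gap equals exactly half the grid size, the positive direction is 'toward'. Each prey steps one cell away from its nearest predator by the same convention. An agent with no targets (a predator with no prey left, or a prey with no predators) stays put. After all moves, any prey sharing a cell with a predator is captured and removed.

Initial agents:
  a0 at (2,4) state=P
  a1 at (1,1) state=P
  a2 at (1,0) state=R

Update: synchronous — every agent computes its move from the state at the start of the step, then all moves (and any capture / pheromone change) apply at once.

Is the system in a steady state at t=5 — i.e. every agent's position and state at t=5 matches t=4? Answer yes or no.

t=1: a0@(1,4):P a1@(1,0):P
t=2: (unchanged — steady state)

yes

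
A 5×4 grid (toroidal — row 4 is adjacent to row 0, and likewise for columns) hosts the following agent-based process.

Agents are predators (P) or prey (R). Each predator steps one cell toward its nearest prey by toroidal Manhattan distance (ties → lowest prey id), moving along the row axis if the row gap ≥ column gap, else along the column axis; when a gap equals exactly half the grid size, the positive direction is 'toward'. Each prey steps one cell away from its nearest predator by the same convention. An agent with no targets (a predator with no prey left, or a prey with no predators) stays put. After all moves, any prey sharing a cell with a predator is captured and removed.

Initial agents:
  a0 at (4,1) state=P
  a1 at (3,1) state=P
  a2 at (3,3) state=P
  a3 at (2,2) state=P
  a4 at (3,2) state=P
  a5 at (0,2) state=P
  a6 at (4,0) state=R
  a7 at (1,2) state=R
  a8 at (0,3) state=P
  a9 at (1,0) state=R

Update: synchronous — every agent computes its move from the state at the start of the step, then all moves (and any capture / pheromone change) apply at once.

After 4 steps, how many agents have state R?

2

t=1: a0@(4,0):P a1@(4,1):P a2@(4,3):P a3@(1,2):P a4@(2,2):P a5@(1,2):P a7@(0,2):R a8@(4,3):P a9@(2,0):R
t=2: a0@(3,0):P a1@(0,1):P a2@(0,3):P a3@(0,2):P a4@(1,2):P a5@(0,2):P a7@(4,2):R a8@(0,3):P a9@(1,0):R
t=3: a0@(2,0):P a1@(4,1):P a2@(4,3):P a3@(4,2):P a4@(0,2):P a5@(4,2):P a7@(3,2):R a8@(4,3):P a9@(0,0):R
t=4: a0@(1,0):P a1@(3,1):P a2@(3,3):P a3@(3,2):P a4@(4,2):P a5@(3,2):P a7@(2,2):R a8@(3,3):P a9@(4,0):R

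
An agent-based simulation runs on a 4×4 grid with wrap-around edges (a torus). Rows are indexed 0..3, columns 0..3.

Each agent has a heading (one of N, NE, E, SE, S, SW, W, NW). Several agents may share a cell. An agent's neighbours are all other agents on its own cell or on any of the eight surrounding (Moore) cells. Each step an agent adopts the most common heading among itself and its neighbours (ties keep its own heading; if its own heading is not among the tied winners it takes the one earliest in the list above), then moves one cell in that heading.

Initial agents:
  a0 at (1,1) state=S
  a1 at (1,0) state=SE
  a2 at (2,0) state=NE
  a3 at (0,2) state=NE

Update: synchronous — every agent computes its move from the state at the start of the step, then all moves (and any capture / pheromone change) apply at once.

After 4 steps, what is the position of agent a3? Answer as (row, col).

(0, 2)

t=1: a0@(0,2):NE a1@(2,1):SE a2@(1,1):NE a3@(3,3):NE
t=2: a0@(3,3):NE a1@(3,2):SE a2@(0,2):NE a3@(2,0):NE
t=3: a0@(2,0):NE a1@(2,3):NE a2@(3,3):NE a3@(1,1):NE
t=4: a0@(1,1):NE a1@(1,0):NE a2@(2,0):NE a3@(0,2):NE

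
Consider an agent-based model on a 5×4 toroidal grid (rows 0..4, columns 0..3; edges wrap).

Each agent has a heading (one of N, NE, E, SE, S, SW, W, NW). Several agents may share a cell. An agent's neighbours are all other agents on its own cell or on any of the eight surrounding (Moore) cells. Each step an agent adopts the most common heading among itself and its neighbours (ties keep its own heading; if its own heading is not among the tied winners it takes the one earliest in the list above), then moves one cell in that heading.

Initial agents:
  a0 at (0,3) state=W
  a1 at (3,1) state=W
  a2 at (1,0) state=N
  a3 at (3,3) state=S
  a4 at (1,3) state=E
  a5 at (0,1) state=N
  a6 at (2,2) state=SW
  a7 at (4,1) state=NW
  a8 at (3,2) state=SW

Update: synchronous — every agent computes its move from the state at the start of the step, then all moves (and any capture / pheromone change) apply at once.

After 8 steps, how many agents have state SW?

t=1: a0@(0,2):W a1@(4,0):SW a2@(0,0):N a3@(4,2):SW a4@(1,0):E a5@(4,1):N a6@(3,1):SW a7@(3,0):NW a8@(4,1):SW
t=2: a0@(1,1):SW a1@(0,3):SW a2@(4,0):N a3@(0,1):SW a4@(1,1):E a5@(0,0):SW a6@(4,0):SW a7@(4,3):SW a8@(0,0):SW
t=3: a0@(2,0):SW a1@(1,2):SW a2@(0,3):SW a3@(1,0):SW a4@(2,0):SW a5@(1,3):SW a6@(0,3):SW a7@(0,2):SW a8@(1,3):SW
t=4: a0@(3,3):SW a1@(2,1):SW a2@(1,2):SW a3@(2,3):SW a4@(3,3):SW a5@(2,2):SW a6@(1,2):SW a7@(1,1):SW a8@(2,2):SW
t=5: a0@(4,2):SW a1@(3,0):SW a2@(2,1):SW a3@(3,2):SW a4@(4,2):SW a5@(3,1):SW a6@(2,1):SW a7@(2,0):SW a8@(3,1):SW
t=6: a0@(0,1):SW a1@(4,3):SW a2@(3,0):SW a3@(4,1):SW a4@(0,1):SW a5@(4,0):SW a6@(3,0):SW a7@(3,3):SW a8@(4,0):SW
t=7: a0@(1,0):SW a1@(0,2):SW a2@(4,3):SW a3@(0,0):SW a4@(1,0):SW a5@(0,3):SW a6@(4,3):SW a7@(4,2):SW a8@(0,3):SW
t=8: a0@(2,3):SW a1@(1,1):SW a2@(0,2):SW a3@(1,3):SW a4@(2,3):SW a5@(1,2):SW a6@(0,2):SW a7@(0,1):SW a8@(1,2):SW

9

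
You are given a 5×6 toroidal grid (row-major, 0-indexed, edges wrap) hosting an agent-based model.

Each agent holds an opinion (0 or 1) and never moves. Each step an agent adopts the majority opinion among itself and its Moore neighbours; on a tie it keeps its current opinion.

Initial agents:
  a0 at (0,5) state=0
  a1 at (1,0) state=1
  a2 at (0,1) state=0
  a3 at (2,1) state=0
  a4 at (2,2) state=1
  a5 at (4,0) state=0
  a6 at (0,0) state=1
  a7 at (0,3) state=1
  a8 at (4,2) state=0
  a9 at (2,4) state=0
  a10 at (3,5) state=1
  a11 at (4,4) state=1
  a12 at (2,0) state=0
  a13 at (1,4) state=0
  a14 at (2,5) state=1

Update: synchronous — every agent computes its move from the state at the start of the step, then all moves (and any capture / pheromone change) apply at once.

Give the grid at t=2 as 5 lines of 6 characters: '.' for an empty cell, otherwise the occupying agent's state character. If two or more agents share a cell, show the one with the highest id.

00.1.0
0...0.
101.01
.....1
0.0.1.

t=1: a0@(0,5):0 a1@(1,0):0 a2@(0,1):0 a3@(2,1):0 a4@(2,2):1 a5@(4,0):0 a6@(0,0):0 a7@(0,3):1 a8@(4,2):0 a9@(2,4):0 a10@(3,5):1 a11@(4,4):1 a12@(2,0):1 a13@(1,4):0 a14@(2,5):1
t=2: (unchanged — steady state)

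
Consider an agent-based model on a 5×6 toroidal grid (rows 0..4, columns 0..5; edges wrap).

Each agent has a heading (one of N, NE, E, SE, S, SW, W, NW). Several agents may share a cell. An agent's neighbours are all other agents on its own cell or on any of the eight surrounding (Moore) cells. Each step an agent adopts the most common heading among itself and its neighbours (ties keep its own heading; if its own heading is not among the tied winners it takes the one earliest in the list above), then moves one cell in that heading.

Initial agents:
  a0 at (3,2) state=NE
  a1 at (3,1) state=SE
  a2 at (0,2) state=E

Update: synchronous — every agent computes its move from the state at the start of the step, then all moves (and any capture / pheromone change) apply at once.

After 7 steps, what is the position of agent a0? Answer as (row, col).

t=1: a0@(2,3):NE a1@(4,2):SE a2@(0,3):E
t=2: a0@(1,4):NE a1@(0,3):SE a2@(0,4):E
t=3: a0@(0,5):NE a1@(1,4):SE a2@(0,5):E
t=4: a0@(4,0):NE a1@(2,5):SE a2@(0,0):E
t=5: a0@(3,1):NE a1@(3,0):SE a2@(0,1):E
t=6: a0@(2,2):NE a1@(4,1):SE a2@(0,2):E
t=7: a0@(1,3):NE a1@(0,2):SE a2@(0,3):E

(1, 3)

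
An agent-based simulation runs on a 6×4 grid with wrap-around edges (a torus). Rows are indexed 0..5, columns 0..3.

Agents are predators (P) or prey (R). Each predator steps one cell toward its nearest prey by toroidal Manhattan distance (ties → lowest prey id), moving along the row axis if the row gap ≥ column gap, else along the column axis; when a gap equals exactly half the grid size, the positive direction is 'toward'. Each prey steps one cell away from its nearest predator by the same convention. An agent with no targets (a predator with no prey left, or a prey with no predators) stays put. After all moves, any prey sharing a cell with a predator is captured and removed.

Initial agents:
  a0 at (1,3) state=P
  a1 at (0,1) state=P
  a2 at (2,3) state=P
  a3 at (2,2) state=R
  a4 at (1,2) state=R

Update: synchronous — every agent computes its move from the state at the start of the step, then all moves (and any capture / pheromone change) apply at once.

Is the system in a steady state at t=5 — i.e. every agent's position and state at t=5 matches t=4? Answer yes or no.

t=1: a0@(1,2):P a1@(1,1):P a2@(2,2):P a3@(2,1):R
t=2: a0@(2,2):P a1@(2,1):P a2@(2,1):P a3@(3,1):R
t=3: a0@(3,2):P a1@(3,1):P a2@(3,1):P a3@(4,1):R
t=4: a0@(4,2):P a1@(4,1):P a2@(4,1):P a3@(5,1):R
t=5: a0@(5,2):P a1@(5,1):P a2@(5,1):P a3@(0,1):R

no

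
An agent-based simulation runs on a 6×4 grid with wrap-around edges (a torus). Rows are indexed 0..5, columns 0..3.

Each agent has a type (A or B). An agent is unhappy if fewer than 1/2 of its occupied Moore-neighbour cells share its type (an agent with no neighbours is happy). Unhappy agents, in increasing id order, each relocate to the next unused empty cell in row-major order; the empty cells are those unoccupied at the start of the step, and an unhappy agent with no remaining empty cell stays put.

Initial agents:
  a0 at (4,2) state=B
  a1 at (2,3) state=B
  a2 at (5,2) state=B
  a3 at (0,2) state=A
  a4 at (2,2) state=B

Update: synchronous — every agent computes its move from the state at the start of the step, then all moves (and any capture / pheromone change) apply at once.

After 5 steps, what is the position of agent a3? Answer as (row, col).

(0, 0)

t=1: a0@(4,2):B a1@(2,3):B a2@(5,2):B a3@(0,0):A a4@(2,2):B
t=2: (unchanged — steady state)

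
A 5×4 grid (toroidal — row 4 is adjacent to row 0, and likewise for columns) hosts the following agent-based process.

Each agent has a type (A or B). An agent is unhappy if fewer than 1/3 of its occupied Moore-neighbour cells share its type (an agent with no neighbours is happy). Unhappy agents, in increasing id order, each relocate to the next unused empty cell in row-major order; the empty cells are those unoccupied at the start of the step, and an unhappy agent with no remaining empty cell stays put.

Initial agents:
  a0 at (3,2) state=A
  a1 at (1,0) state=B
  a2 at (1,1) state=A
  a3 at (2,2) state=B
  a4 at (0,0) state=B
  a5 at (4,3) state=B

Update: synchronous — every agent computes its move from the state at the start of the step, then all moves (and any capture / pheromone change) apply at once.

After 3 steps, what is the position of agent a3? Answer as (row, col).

(0, 3)

t=1: a0@(0,1):A a1@(1,0):B a2@(0,2):A a3@(0,3):B a4@(0,0):B a5@(4,3):B
t=2: (unchanged — steady state)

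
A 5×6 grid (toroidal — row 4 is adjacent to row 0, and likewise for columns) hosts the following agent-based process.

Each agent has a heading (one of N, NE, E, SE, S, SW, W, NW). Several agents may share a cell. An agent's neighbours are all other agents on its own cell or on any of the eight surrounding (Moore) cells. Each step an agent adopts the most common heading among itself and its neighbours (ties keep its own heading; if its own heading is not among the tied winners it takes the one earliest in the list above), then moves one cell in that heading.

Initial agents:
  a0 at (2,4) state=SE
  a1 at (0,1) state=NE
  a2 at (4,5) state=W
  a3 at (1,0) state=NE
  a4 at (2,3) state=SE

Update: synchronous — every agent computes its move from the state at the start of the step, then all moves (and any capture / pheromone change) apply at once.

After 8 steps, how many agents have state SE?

t=1: a0@(3,5):SE a1@(4,2):NE a2@(4,4):W a3@(0,1):NE a4@(3,4):SE
t=2: a0@(4,0):SE a1@(3,3):NE a2@(0,5):SE a3@(4,2):NE a4@(4,5):SE
t=3: a0@(0,1):SE a1@(2,4):NE a2@(1,0):SE a3@(3,3):NE a4@(0,0):SE
t=4: a0@(1,2):SE a1@(1,5):NE a2@(2,1):SE a3@(2,4):NE a4@(1,1):SE
t=5: a0@(2,3):SE a1@(0,0):NE a2@(3,2):SE a3@(1,5):NE a4@(2,2):SE
t=6: a0@(3,4):SE a1@(4,1):NE a2@(4,3):SE a3@(0,0):NE a4@(3,3):SE
t=7: a0@(4,5):SE a1@(3,2):NE a2@(0,4):SE a3@(4,1):NE a4@(4,4):SE
t=8: a0@(0,0):SE a1@(2,3):NE a2@(1,5):SE a3@(3,2):NE a4@(0,5):SE

3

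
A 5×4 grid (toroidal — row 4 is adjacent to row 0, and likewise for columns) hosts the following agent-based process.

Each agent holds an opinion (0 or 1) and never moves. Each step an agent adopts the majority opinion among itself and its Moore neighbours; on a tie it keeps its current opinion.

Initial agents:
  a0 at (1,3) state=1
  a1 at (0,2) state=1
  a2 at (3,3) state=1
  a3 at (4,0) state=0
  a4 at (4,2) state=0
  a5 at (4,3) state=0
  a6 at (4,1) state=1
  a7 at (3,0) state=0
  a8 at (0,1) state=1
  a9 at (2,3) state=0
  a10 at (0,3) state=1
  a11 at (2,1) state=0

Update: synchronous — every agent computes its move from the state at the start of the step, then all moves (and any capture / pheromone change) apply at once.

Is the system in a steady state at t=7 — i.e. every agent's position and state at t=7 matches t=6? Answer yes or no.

t=1: a0@(1,3):1 a1@(0,2):1 a2@(3,3):0 a3@(4,0):1 a4@(4,2):1 a5@(4,3):0 a6@(4,1):1 a7@(3,0):0 a8@(0,1):1 a9@(2,3):0 a10@(0,3):1 a11@(2,1):0
t=2: a0@(1,3):1 a1@(0,2):1 a2@(3,3):0 a3@(4,0):1 a4@(4,2):1 a5@(4,3):1 a6@(4,1):1 a7@(3,0):0 a8@(0,1):1 a9@(2,3):0 a10@(0,3):1 a11@(2,1):0
t=3: (unchanged — steady state)

yes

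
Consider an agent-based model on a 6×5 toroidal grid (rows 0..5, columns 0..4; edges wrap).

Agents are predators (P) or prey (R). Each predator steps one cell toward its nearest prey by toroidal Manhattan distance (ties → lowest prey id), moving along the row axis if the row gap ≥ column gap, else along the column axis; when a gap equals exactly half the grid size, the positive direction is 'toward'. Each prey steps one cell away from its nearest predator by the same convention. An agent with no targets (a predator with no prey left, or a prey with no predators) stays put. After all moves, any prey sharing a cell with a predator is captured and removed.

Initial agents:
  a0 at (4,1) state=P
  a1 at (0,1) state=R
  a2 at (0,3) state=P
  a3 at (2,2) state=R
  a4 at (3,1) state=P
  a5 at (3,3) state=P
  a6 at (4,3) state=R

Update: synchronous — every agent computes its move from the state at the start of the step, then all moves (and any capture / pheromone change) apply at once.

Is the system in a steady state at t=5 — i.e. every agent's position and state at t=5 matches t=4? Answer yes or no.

no

t=1: a0@(5,1):P a1@(1,1):R a2@(0,2):P a3@(1,2):R a4@(2,1):P a5@(4,3):P a6@(5,3):R
t=2: a0@(0,1):P a2@(1,2):P a3@(2,2):R a4@(1,1):P a5@(5,3):P a6@(0,3):R
t=3: a0@(0,2):P a2@(2,2):P a3@(3,2):R a4@(2,1):P a5@(0,3):P a6@(1,3):R
t=4: a0@(1,2):P a2@(3,2):P a3@(4,2):R a4@(3,1):P a5@(1,3):P a6@(2,3):R
t=5: a0@(2,2):P a2@(4,2):P a3@(5,2):R a4@(4,1):P a5@(2,3):P a6@(3,3):R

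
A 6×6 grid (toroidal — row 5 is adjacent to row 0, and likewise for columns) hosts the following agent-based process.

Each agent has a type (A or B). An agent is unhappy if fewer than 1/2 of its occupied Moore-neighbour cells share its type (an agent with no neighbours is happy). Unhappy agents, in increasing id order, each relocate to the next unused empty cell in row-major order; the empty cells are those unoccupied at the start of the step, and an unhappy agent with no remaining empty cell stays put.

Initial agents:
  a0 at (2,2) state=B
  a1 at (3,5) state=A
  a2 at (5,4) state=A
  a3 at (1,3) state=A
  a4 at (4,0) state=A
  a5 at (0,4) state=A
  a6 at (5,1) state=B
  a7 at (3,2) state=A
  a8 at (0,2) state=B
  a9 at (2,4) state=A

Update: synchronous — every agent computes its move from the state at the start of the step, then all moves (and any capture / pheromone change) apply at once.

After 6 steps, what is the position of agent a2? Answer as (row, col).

(5, 4)

t=1: a0@(0,0):B a1@(3,5):A a2@(5,4):A a3@(1,3):A a4@(4,0):A a5@(0,4):A a6@(5,1):B a7@(0,1):A a8@(0,2):B a9@(2,4):A
t=2: a0@(0,0):B a1@(3,5):A a2@(5,4):A a3@(1,3):A a4@(4,0):A a5@(0,4):A a6@(5,1):B a7@(0,3):A a8@(0,5):B a9@(2,4):A
t=3: a0@(0,0):B a1@(3,5):A a2@(5,4):A a3@(1,3):A a4@(4,0):A a5@(0,4):A a6@(5,1):B a7@(0,3):A a8@(0,1):B a9@(2,4):A
t=4: (unchanged — steady state)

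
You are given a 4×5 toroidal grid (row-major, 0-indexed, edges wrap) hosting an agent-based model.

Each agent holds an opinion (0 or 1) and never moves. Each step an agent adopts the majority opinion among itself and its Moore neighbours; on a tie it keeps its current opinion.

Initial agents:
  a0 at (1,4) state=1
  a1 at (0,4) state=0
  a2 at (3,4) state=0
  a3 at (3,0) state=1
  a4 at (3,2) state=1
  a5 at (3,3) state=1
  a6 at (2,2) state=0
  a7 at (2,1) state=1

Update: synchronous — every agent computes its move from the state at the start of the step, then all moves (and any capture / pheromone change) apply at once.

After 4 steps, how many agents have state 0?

0

t=1: a0@(1,4):1 a1@(0,4):1 a2@(3,4):0 a3@(3,0):1 a4@(3,2):1 a5@(3,3):0 a6@(2,2):1 a7@(2,1):1
t=2: a0@(1,4):1 a1@(0,4):1 a2@(3,4):0 a3@(3,0):1 a4@(3,2):1 a5@(3,3):1 a6@(2,2):1 a7@(2,1):1
t=3: a0@(1,4):1 a1@(0,4):1 a2@(3,4):1 a3@(3,0):1 a4@(3,2):1 a5@(3,3):1 a6@(2,2):1 a7@(2,1):1
t=4: (unchanged — steady state)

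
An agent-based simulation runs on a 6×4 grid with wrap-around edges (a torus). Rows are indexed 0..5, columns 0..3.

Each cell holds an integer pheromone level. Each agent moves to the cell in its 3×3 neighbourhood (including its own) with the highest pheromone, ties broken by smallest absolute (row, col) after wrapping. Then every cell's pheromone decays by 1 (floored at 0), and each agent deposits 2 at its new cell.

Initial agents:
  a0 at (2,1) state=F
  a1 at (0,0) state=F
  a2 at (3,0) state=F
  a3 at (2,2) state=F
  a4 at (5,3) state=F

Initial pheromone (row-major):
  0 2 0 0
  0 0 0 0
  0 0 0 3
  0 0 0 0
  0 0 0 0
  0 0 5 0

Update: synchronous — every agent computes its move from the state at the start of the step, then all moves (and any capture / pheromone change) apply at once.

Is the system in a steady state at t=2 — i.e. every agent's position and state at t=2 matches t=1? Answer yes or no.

no

t=1: a0@(1,0) a1@(0,1) a2@(2,3) a3@(2,3) a4@(5,2) | pheromone: 0 3 0 0 / 2 0 0 0 / 0 0 0 6 / 0 0 0 0 / 0 0 0 0 / 0 0 6 0
t=2: a0@(2,3) a1@(5,2) a2@(2,3) a3@(2,3) a4@(5,2) | pheromone: 0 2 0 0 / 1 0 0 0 / 0 0 0 11 / 0 0 0 0 / 0 0 0 0 / 0 0 9 0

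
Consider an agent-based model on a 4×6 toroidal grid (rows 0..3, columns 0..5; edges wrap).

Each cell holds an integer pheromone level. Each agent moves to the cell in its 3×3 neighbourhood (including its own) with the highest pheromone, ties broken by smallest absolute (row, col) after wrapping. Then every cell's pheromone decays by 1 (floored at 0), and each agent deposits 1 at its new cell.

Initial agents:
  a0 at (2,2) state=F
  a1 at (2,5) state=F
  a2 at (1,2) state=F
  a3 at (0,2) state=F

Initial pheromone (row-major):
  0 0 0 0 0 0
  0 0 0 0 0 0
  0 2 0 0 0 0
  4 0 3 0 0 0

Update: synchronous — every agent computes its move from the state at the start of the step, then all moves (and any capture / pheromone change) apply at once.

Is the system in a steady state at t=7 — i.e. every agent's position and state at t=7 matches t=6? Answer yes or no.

yes

t=1: a0@(3,2) a1@(3,0) a2@(2,1) a3@(3,2) | pheromone: 0 0 0 0 0 0 / 0 0 0 0 0 0 / 0 2 0 0 0 0 / 4 0 4 0 0 0
t=2: a0@(3,2) a1@(3,0) a2@(3,0) a3@(3,2) | pheromone: 0 0 0 0 0 0 / 0 0 0 0 0 0 / 0 1 0 0 0 0 / 5 0 5 0 0 0
t=3: a0@(3,2) a1@(3,0) a2@(3,0) a3@(3,2) | pheromone: 0 0 0 0 0 0 / 0 0 0 0 0 0 / 0 0 0 0 0 0 / 6 0 6 0 0 0
t=4: a0@(3,2) a1@(3,0) a2@(3,0) a3@(3,2) | pheromone: 0 0 0 0 0 0 / 0 0 0 0 0 0 / 0 0 0 0 0 0 / 7 0 7 0 0 0
t=5: a0@(3,2) a1@(3,0) a2@(3,0) a3@(3,2) | pheromone: 0 0 0 0 0 0 / 0 0 0 0 0 0 / 0 0 0 0 0 0 / 8 0 8 0 0 0
t=6: a0@(3,2) a1@(3,0) a2@(3,0) a3@(3,2) | pheromone: 0 0 0 0 0 0 / 0 0 0 0 0 0 / 0 0 0 0 0 0 / 9 0 9 0 0 0
t=7: a0@(3,2) a1@(3,0) a2@(3,0) a3@(3,2) | pheromone: 0 0 0 0 0 0 / 0 0 0 0 0 0 / 0 0 0 0 0 0 / 10 0 10 0 0 0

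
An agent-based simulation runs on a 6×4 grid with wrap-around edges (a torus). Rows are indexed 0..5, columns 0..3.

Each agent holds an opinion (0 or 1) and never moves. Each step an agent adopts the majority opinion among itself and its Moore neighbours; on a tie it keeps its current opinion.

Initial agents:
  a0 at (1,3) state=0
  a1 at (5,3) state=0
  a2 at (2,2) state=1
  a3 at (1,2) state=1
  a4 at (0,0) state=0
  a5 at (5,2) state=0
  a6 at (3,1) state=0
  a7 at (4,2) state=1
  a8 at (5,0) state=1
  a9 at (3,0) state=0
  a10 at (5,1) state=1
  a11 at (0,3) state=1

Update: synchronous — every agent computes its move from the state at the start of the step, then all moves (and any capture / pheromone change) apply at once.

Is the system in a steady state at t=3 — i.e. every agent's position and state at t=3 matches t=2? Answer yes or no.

t=1: a0@(1,3):1 a1@(5,3):0 a2@(2,2):1 a3@(1,2):1 a4@(0,0):0 a5@(5,2):1 a6@(3,1):0 a7@(4,2):0 a8@(5,0):1 a9@(3,0):0 a10@(5,1):1 a11@(0,3):0
t=2: a0@(1,3):1 a1@(5,3):0 a2@(2,2):1 a3@(1,2):1 a4@(0,0):0 a5@(5,2):0 a6@(3,1):0 a7@(4,2):0 a8@(5,0):0 a9@(3,0):0 a10@(5,1):1 a11@(0,3):1
t=3: a0@(1,3):1 a1@(5,3):0 a2@(2,2):1 a3@(1,2):1 a4@(0,0):0 a5@(5,2):0 a6@(3,1):0 a7@(4,2):0 a8@(5,0):0 a9@(3,0):0 a10@(5,1):0 a11@(0,3):0

no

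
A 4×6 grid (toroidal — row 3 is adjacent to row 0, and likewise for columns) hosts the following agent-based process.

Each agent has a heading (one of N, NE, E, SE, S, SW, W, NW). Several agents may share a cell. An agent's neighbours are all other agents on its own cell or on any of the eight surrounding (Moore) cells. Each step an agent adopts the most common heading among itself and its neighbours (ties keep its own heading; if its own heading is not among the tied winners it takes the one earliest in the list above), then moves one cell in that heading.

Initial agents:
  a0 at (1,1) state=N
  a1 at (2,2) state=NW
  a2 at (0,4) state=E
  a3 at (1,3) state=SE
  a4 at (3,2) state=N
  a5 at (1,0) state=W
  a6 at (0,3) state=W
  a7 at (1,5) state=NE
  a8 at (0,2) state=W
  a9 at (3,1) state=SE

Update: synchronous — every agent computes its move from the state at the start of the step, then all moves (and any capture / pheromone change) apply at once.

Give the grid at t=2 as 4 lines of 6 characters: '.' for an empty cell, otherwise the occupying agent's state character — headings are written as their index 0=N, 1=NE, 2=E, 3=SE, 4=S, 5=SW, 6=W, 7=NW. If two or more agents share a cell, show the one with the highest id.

66..66
.6..66
......
6.....

t=1: a0@(1,0):W a1@(1,2):N a2@(0,5):E a3@(1,2):W a4@(3,1):W a5@(1,5):W a6@(0,2):W a7@(0,0):NE a8@(0,1):W a9@(0,2):SE
t=2: a0@(1,5):W a1@(1,1):W a2@(0,4):W a3@(1,1):W a4@(3,0):W a5@(1,4):W a6@(0,1):W a7@(0,5):W a8@(0,0):W a9@(0,1):W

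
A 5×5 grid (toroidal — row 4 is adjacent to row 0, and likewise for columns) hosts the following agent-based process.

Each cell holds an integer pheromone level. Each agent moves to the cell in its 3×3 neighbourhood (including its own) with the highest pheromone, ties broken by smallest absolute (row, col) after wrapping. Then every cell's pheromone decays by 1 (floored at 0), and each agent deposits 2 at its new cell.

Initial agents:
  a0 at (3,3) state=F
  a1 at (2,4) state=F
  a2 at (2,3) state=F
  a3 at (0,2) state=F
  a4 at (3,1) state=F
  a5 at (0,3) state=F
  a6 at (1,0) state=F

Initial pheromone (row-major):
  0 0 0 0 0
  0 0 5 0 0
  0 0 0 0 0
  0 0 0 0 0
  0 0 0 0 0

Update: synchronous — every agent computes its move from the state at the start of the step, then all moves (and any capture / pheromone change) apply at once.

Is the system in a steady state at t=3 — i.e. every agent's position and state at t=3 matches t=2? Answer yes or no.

t=1: a0@(2,2) a1@(1,0) a2@(1,2) a3@(1,2) a4@(2,0) a5@(1,2) a6@(0,0) | pheromone: 2 0 0 0 0 / 2 0 10 0 0 / 2 0 2 0 0 / 0 0 0 0 0 / 0 0 0 0 0
t=2: a0@(1,2) a1@(0,0) a2@(1,2) a3@(1,2) a4@(1,0) a5@(1,2) a6@(0,0) | pheromone: 5 0 0 0 0 / 3 0 17 0 0 / 1 0 1 0 0 / 0 0 0 0 0 / 0 0 0 0 0
t=3: a0@(1,2) a1@(0,0) a2@(1,2) a3@(1,2) a4@(0,0) a5@(1,2) a6@(0,0) | pheromone: 10 0 0 0 0 / 2 0 24 0 0 / 0 0 0 0 0 / 0 0 0 0 0 / 0 0 0 0 0

no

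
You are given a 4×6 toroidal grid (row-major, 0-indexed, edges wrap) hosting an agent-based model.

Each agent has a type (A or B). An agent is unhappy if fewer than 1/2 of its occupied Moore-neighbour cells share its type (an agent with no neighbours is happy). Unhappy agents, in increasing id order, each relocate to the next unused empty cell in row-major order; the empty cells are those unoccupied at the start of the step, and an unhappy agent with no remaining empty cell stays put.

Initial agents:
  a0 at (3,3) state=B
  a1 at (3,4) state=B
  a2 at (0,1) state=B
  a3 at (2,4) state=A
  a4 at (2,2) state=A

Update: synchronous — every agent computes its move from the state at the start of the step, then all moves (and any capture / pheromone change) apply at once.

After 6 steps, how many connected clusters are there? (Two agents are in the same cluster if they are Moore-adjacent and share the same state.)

t=1: a0@(0,0):B a1@(3,4):B a2@(0,1):B a3@(0,2):A a4@(0,3):A
t=2: a0@(0,0):B a1@(0,4):B a2@(0,1):B a3@(0,2):A a4@(0,3):A
t=3: a0@(0,0):B a1@(0,5):B a2@(0,1):B a3@(0,2):A a4@(0,3):A
t=4: (unchanged — steady state)

2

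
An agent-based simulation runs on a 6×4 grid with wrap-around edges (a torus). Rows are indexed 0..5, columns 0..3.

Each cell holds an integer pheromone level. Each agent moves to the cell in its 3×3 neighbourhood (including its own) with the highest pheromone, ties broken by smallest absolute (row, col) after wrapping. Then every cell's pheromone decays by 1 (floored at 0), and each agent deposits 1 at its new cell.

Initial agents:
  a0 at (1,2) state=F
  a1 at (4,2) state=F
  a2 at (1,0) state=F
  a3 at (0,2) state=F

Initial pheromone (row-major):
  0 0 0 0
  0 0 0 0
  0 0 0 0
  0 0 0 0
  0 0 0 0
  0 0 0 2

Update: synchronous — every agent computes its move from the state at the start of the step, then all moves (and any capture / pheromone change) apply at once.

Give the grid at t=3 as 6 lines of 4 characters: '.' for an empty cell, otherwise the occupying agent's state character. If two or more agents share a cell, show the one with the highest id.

t=1: a0@(0,1) a1@(5,3) a2@(0,0) a3@(5,3) | pheromone: 1 1 0 0 / 0 0 0 0 / 0 0 0 0 / 0 0 0 0 / 0 0 0 0 / 0 0 0 3
t=2: a0@(0,0) a1@(5,3) a2@(5,3) a3@(5,3) | pheromone: 1 0 0 0 / 0 0 0 0 / 0 0 0 0 / 0 0 0 0 / 0 0 0 0 / 0 0 0 5
t=3: a0@(5,3) a1@(5,3) a2@(5,3) a3@(5,3) | pheromone: 0 0 0 0 / 0 0 0 0 / 0 0 0 0 / 0 0 0 0 / 0 0 0 0 / 0 0 0 8

....
....
....
....
....
...F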